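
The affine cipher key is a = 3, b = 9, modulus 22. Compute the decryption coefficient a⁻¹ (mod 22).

15

Extended Euclidean algorithm:
22 = 7*3 + 1
3 = 3*1 + 0
gcd = 1, so the inverse exists. Back-substitute:
1 = 22 − 7·3
So 3·(-7) ≡ 1 (mod 22), and -7 ≡ 15 (mod 22).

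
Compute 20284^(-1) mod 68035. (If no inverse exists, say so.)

no inverse exists

Compute gcd(20284, 68035):
68035 = 3·20284 + 7183
20284 = 2·7183 + 5918
7183 = 1·5918 + 1265
5918 = 4·1265 + 858
1265 = 1·858 + 407
858 = 2·407 + 44
407 = 9·44 + 11
44 = 4·11 + 0
Since gcd = 11 > 1, 20284 is not a unit mod 68035.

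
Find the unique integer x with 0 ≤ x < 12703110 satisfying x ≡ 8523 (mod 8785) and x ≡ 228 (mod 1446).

5516718

Write x = 8523 + 8785·k. Then 8785·k ≡ 228 − 8523 ≡ 381 (mod 1446).
Need 8785⁻¹ mod 1446. Extended Euclid on (1446, 109):
1446 = 13·109 + 29
109 = 3·29 + 22
29 = 1·22 + 7
22 = 3·7 + 1
7 = 7·1 + 0
Back-substitute:
1 = 22 − 3·7
1 = −3·29 + 4·22
1 = 4·109 − 15·29
1 = −15·1446 + 199·109
8785⁻¹ ≡ 199 (mod 1446), so k ≡ 199·381 ≡ 627 (mod 1446).
x = 8523 + 8785·627 = 5516718.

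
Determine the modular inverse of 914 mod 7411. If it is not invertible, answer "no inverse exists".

Extended Euclidean algorithm:
7411 = 8×914 + 99
914 = 9×99 + 23
99 = 4×23 + 7
23 = 3×7 + 2
7 = 3×2 + 1
2 = 2×1 + 0
The gcd is 1. Working backward:
1 = 7 − 3·2
1 = −3·23 + 10·7
1 = 10·99 − 43·23
1 = −43·914 + 397·99
1 = 397·7411 − 3219·914
So 914·(-3219) ≡ 1 (mod 7411), and -3219 ≡ 4192 (mod 7411).

4192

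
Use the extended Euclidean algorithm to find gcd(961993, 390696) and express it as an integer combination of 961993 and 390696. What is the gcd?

Repeated division:
961993 = 2×390696 + 180601
390696 = 2×180601 + 29494
180601 = 6×29494 + 3637
29494 = 8×3637 + 398
3637 = 9×398 + 55
398 = 7×55 + 13
55 = 4×13 + 3
13 = 4×3 + 1
3 = 3×1 + 0
gcd(961993, 390696) = 1.
Express as a combination:
1 = 13 − 4·3
1 = −4·55 + 17·13
1 = 17·398 − 123·55
1 = −123·3637 + 1124·398
1 = 1124·29494 − 9115·3637
1 = −9115·180601 + 55814·29494
1 = 55814·390696 − 120743·180601
1 = −120743·961993 + 297300·390696
So 1 = (-120743)·961993 + (297300)·390696.

1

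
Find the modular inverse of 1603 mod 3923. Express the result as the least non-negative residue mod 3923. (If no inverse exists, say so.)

3157

Extended Euclidean algorithm:
3923 = 2×1603 + 717
1603 = 2×717 + 169
717 = 4×169 + 41
169 = 4×41 + 5
41 = 8×5 + 1
5 = 5×1 + 0
Since gcd(1603, 3923) = 1, back-substitute to write 1 as a combination:
1 = 41 − 8·5
1 = −8·169 + 33·41
1 = 33·717 − 140·169
1 = −140·1603 + 313·717
1 = 313·3923 − 766·1603
So 1603·(-766) ≡ 1 (mod 3923), and -766 ≡ 3157 (mod 3923).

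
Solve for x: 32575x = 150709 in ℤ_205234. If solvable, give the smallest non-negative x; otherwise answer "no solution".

First find gcd(32575, 205234):
205234 = 6·32575 + 9784
32575 = 3·9784 + 3223
9784 = 3·3223 + 115
3223 = 28·115 + 3
115 = 38·3 + 1
3 = 3·1 + 0
gcd = 1, so a unique solution mod 205234 exists.
Back-substitute for the Bézout coefficients:
1 = 115 − 38·3
1 = −38·3223 + 1065·115
1 = 1065·9784 − 3233·3223
1 = −3233·32575 + 10764·9784
1 = 10764·205234 − 67817·32575
So 32575·(-67817) ≡ 1 (mod 205234), giving 32575⁻¹ ≡ 137417.
x ≡ 32575⁻¹·150709 ≡ 137417·150709 ≡ 20947 (mod 205234).

20947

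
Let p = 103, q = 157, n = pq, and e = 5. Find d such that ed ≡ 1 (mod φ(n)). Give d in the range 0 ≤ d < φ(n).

6365

φ(n) = (p−1)(q−1) = 102·156 = 15912.
Need d with 5·d ≡ 1 (mod 15912). Apply the extended Euclidean algorithm:
15912 = 3182·5 + 2
5 = 2·2 + 1
2 = 2·1 + 0
Back-substitute:
1 = 5 − 2·2
1 = −2·15912 + 6365·5
So 5·6365 ≡ 1 (mod 15912), hence d = 6365.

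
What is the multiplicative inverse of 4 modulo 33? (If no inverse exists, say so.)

Run Euclid on (33, 4):
33 = 8·4 + 1
4 = 4·1 + 0
The gcd is 1. Working backward:
1 = 33 − 8·4
Hence 4⁻¹ ≡ -8 ≡ 25 (mod 33).

25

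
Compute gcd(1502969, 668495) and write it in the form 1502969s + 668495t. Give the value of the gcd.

Repeated division:
1502969 = 2*668495 + 165979
668495 = 4*165979 + 4579
165979 = 36*4579 + 1135
4579 = 4*1135 + 39
1135 = 29*39 + 4
39 = 9*4 + 3
4 = 1*3 + 1
3 = 3*1 + 0
gcd(1502969, 668495) = 1.
Express as a combination:
1 = 4 − 3
1 = −39 + 10·4
1 = 10·1135 − 291·39
1 = −291·4579 + 1174·1135
1 = 1174·165979 − 42555·4579
1 = −42555·668495 + 171394·165979
1 = 171394·1502969 − 385343·668495
So 1 = (171394)·1502969 + (-385343)·668495.

1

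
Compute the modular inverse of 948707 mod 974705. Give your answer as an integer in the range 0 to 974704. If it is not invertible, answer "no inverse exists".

307918

Apply the Euclidean algorithm to 974705 and 948707:
974705 = 1×948707 + 25998
948707 = 36×25998 + 12779
25998 = 2×12779 + 440
12779 = 29×440 + 19
440 = 23×19 + 3
19 = 6×3 + 1
3 = 3×1 + 0
The gcd is 1. Working backward:
1 = 19 − 6·3
1 = −6·440 + 139·19
1 = 139·12779 − 4037·440
1 = −4037·25998 + 8213·12779
1 = 8213·948707 − 299705·25998
1 = −299705·974705 + 307918·948707
So 948707·307918 ≡ 1 (mod 974705).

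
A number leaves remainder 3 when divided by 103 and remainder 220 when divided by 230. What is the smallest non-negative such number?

Write x = 3 + 103·k. Then 103·k ≡ 220 − 3 ≡ 217 (mod 230).
Need 103⁻¹ mod 230. Extended Euclid on (230, 103):
230 = 2·103 + 24
103 = 4·24 + 7
24 = 3·7 + 3
7 = 2·3 + 1
3 = 3·1 + 0
Back-substitute:
1 = 7 − 2·3
1 = −2·24 + 7·7
1 = 7·103 − 30·24
1 = −30·230 + 67·103
103⁻¹ ≡ 67 (mod 230), so k ≡ 67·217 ≡ 49 (mod 230).
x = 3 + 103·49 = 5050.

5050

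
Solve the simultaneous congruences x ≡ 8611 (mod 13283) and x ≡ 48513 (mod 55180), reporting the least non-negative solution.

643888753

Write x = 8611 + 13283·k. Then 13283·k ≡ 48513 − 8611 ≡ 39902 (mod 55180).
Need 13283⁻¹ mod 55180. Extended Euclid on (55180, 13283):
55180 = 4·13283 + 2048
13283 = 6·2048 + 995
2048 = 2·995 + 58
995 = 17·58 + 9
58 = 6·9 + 4
9 = 2·4 + 1
4 = 4·1 + 0
Back-substitute:
1 = 9 − 2·4
1 = −2·58 + 13·9
1 = 13·995 − 223·58
1 = −223·2048 + 459·995
1 = 459·13283 − 2977·2048
1 = −2977·55180 + 12367·13283
13283⁻¹ ≡ 12367 (mod 55180), so k ≡ 12367·39902 ≡ 48474 (mod 55180).
x = 8611 + 13283·48474 = 643888753.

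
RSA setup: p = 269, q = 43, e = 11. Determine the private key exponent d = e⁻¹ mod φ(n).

φ(n) = (p−1)(q−1) = 268·42 = 11256.
Need d with 11·d ≡ 1 (mod 11256). Apply the extended Euclidean algorithm:
11256 = 1023×11 + 3
11 = 3×3 + 2
3 = 1×2 + 1
2 = 2×1 + 0
Back-substitute:
1 = 3 − 2
1 = −11 + 4·3
1 = 4·11256 − 4093·11
So 11·(-4093) ≡ 1 (mod 11256), hence d ≡ -4093 ≡ 7163 (mod 11256).

7163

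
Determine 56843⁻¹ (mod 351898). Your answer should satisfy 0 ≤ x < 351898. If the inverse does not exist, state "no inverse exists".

313819

gcd(351898, 56843) by repeated division:
351898 = 6·56843 + 10840
56843 = 5·10840 + 2643
10840 = 4·2643 + 268
2643 = 9·268 + 231
268 = 1·231 + 37
231 = 6·37 + 9
37 = 4·9 + 1
9 = 9·1 + 0
The gcd is 1. Working backward:
1 = 37 − 4·9
1 = −4·231 + 25·37
1 = 25·268 − 29·231
1 = −29·2643 + 286·268
1 = 286·10840 − 1173·2643
1 = −1173·56843 + 6151·10840
1 = 6151·351898 − 38079·56843
Hence 56843⁻¹ ≡ -38079 ≡ 313819 (mod 351898).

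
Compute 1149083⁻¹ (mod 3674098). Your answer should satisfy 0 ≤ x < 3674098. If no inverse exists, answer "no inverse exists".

2785411

Extended Euclidean algorithm:
3674098 = 3*1149083 + 226849
1149083 = 5*226849 + 14838
226849 = 15*14838 + 4279
14838 = 3*4279 + 2001
4279 = 2*2001 + 277
2001 = 7*277 + 62
277 = 4*62 + 29
62 = 2*29 + 4
29 = 7*4 + 1
4 = 4*1 + 0
Since gcd(1149083, 3674098) = 1, back-substitute to write 1 as a combination:
1 = 29 − 7·4
1 = −7·62 + 15·29
1 = 15·277 − 67·62
1 = −67·2001 + 484·277
1 = 484·4279 − 1035·2001
1 = −1035·14838 + 3589·4279
1 = 3589·226849 − 54870·14838
1 = −54870·1149083 + 277939·226849
1 = 277939·3674098 − 888687·1149083
So 1149083·(-888687) ≡ 1 (mod 3674098), and -888687 ≡ 2785411 (mod 3674098).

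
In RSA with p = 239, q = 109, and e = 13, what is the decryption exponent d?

φ(n) = (p−1)(q−1) = 238·108 = 25704.
Need d with 13·d ≡ 1 (mod 25704). Apply the extended Euclidean algorithm:
25704 = 1977×13 + 3
13 = 4×3 + 1
3 = 3×1 + 0
Back-substitute:
1 = 13 − 4·3
1 = −4·25704 + 7909·13
So 13·7909 ≡ 1 (mod 25704), hence d = 7909.

7909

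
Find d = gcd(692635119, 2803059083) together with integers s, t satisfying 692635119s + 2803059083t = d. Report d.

Apply Euclid's algorithm to 2803059083 and 692635119:
2803059083 = 4*692635119 + 32518607
692635119 = 21*32518607 + 9744372
32518607 = 3*9744372 + 3285491
9744372 = 2*3285491 + 3173390
3285491 = 1*3173390 + 112101
3173390 = 28*112101 + 34562
112101 = 3*34562 + 8415
34562 = 4*8415 + 902
8415 = 9*902 + 297
902 = 3*297 + 11
297 = 27*11 + 0
gcd(692635119, 2803059083) = 11.
Back-substituting:
11 = 902 − 3·297
11 = −3·8415 + 28·902
11 = 28·34562 − 115·8415
11 = −115·112101 + 373·34562
11 = 373·3173390 − 10559·112101
11 = −10559·3285491 + 10932·3173390
11 = 10932·9744372 − 32423·3285491
11 = −32423·32518607 + 108201·9744372
11 = 108201·692635119 − 2304644·32518607
11 = −2304644·2803059083 + 9326777·692635119
So 11 = (-2304644)·2803059083 + (9326777)·692635119.

11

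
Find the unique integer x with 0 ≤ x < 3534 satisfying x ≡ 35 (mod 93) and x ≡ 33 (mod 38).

Write x = 35 + 93·k. Then 93·k ≡ 33 − 35 ≡ 36 (mod 38).
Need 93⁻¹ mod 38. Extended Euclid on (38, 17):
38 = 2*17 + 4
17 = 4*4 + 1
4 = 4*1 + 0
Back-substitute:
1 = 17 − 4·4
1 = −4·38 + 9·17
93⁻¹ ≡ 9 (mod 38), so k ≡ 9·36 ≡ 20 (mod 38).
x = 35 + 93·20 = 1895.

1895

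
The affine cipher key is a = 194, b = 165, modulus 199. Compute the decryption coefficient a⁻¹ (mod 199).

Extended Euclidean algorithm:
199 = 1·194 + 5
194 = 38·5 + 4
5 = 1·4 + 1
4 = 4·1 + 0
Since gcd(194, 199) = 1, back-substitute to write 1 as a combination:
1 = 5 − 4
1 = −194 + 39·5
1 = 39·199 − 40·194
Hence 194⁻¹ ≡ -40 ≡ 159 (mod 199).

159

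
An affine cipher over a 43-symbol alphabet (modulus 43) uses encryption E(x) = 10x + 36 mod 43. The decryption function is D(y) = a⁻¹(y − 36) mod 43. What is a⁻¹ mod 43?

gcd(43, 10) by repeated division:
43 = 4*10 + 3
10 = 3*3 + 1
3 = 3*1 + 0
gcd = 1, so the inverse exists. Back-substitute:
1 = 10 − 3·3
1 = −3·43 + 13·10
So 10·13 ≡ 1 (mod 43).

13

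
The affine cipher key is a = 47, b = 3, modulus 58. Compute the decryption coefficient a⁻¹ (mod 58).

21

Apply the Euclidean algorithm to 58 and 47:
58 = 1·47 + 11
47 = 4·11 + 3
11 = 3·3 + 2
3 = 1·2 + 1
2 = 2·1 + 0
gcd = 1, so the inverse exists. Back-substitute:
1 = 3 − 2
1 = −11 + 4·3
1 = 4·47 − 17·11
1 = −17·58 + 21·47
So 47·21 ≡ 1 (mod 58).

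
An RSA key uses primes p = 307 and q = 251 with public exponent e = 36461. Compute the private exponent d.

φ(n) = (p−1)(q−1) = 306·250 = 76500.
Need d with 36461·d ≡ 1 (mod 76500). Apply the extended Euclidean algorithm:
76500 = 2×36461 + 3578
36461 = 10×3578 + 681
3578 = 5×681 + 173
681 = 3×173 + 162
173 = 1×162 + 11
162 = 14×11 + 8
11 = 1×8 + 3
8 = 2×3 + 2
3 = 1×2 + 1
2 = 2×1 + 0
Back-substitute:
1 = 3 − 2
1 = −8 + 3·3
1 = 3·11 − 4·8
1 = −4·162 + 59·11
1 = 59·173 − 63·162
1 = −63·681 + 248·173
1 = 248·3578 − 1303·681
1 = −1303·36461 + 13278·3578
1 = 13278·76500 − 27859·36461
So 36461·(-27859) ≡ 1 (mod 76500), hence d ≡ -27859 ≡ 48641 (mod 76500).

48641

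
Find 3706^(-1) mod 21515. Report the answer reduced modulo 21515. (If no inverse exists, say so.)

Run Euclid on (21515, 3706):
21515 = 5*3706 + 2985
3706 = 1*2985 + 721
2985 = 4*721 + 101
721 = 7*101 + 14
101 = 7*14 + 3
14 = 4*3 + 2
3 = 1*2 + 1
2 = 2*1 + 0
The gcd is 1. Working backward:
1 = 3 − 2
1 = −14 + 5·3
1 = 5·101 − 36·14
1 = −36·721 + 257·101
1 = 257·2985 − 1064·721
1 = −1064·3706 + 1321·2985
1 = 1321·21515 − 7669·3706
Thus 3706·(-7669) ≡ 1 (mod 21515); reducing, -7669 mod 21515 = 13846.

13846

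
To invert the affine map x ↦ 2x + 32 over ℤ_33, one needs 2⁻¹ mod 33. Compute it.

17

Run Euclid on (33, 2):
33 = 16·2 + 1
2 = 2·1 + 0
gcd = 1, so the inverse exists. Back-substitute:
1 = 33 − 16·2
Thus 2·(-16) ≡ 1 (mod 33); reducing, -16 mod 33 = 17.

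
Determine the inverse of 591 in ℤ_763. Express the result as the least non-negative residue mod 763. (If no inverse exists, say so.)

Extended Euclidean algorithm:
763 = 1×591 + 172
591 = 3×172 + 75
172 = 2×75 + 22
75 = 3×22 + 9
22 = 2×9 + 4
9 = 2×4 + 1
4 = 4×1 + 0
gcd = 1, so the inverse exists. Back-substitute:
1 = 9 − 2·4
1 = −2·22 + 5·9
1 = 5·75 − 17·22
1 = −17·172 + 39·75
1 = 39·591 − 134·172
1 = −134·763 + 173·591
So 591·173 ≡ 1 (mod 763).

173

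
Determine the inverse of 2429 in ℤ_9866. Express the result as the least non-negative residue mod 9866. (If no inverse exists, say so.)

gcd(9866, 2429) by repeated division:
9866 = 4×2429 + 150
2429 = 16×150 + 29
150 = 5×29 + 5
29 = 5×5 + 4
5 = 1×4 + 1
4 = 4×1 + 0
Since gcd(2429, 9866) = 1, back-substitute to write 1 as a combination:
1 = 5 − 4
1 = −29 + 6·5
1 = 6·150 − 31·29
1 = −31·2429 + 502·150
1 = 502·9866 − 2039·2429
So 2429·(-2039) ≡ 1 (mod 9866), and -2039 ≡ 7827 (mod 9866).

7827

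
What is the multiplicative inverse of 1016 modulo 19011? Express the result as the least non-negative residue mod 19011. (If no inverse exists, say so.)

gcd(19011, 1016) by repeated division:
19011 = 18*1016 + 723
1016 = 1*723 + 293
723 = 2*293 + 137
293 = 2*137 + 19
137 = 7*19 + 4
19 = 4*4 + 3
4 = 1*3 + 1
3 = 3*1 + 0
Since gcd(1016, 19011) = 1, back-substitute to write 1 as a combination:
1 = 4 − 3
1 = −19 + 5·4
1 = 5·137 − 36·19
1 = −36·293 + 77·137
1 = 77·723 − 190·293
1 = −190·1016 + 267·723
1 = 267·19011 − 4996·1016
Hence 1016⁻¹ ≡ -4996 ≡ 14015 (mod 19011).

14015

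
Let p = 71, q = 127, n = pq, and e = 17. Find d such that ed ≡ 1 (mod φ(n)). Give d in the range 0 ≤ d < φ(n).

φ(n) = (p−1)(q−1) = 70·126 = 8820.
Need d with 17·d ≡ 1 (mod 8820). Apply the extended Euclidean algorithm:
8820 = 518×17 + 14
17 = 1×14 + 3
14 = 4×3 + 2
3 = 1×2 + 1
2 = 2×1 + 0
Back-substitute:
1 = 3 − 2
1 = −14 + 5·3
1 = 5·17 − 6·14
1 = −6·8820 + 3113·17
So 17·3113 ≡ 1 (mod 8820), hence d = 3113.

3113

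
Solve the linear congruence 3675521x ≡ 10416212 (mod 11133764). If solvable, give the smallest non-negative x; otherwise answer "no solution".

3532880

First find gcd(3675521, 11133764):
11133764 = 3·3675521 + 107201
3675521 = 34·107201 + 30687
107201 = 3·30687 + 15140
30687 = 2·15140 + 407
15140 = 37·407 + 81
407 = 5·81 + 2
81 = 40·2 + 1
2 = 2·1 + 0
gcd = 1, so a unique solution mod 11133764 exists.
Back-substitute for the Bézout coefficients:
1 = 81 − 40·2
1 = −40·407 + 201·81
1 = 201·15140 − 7477·407
1 = −7477·30687 + 15155·15140
1 = 15155·107201 − 52942·30687
1 = −52942·3675521 + 1815183·107201
1 = 1815183·11133764 − 5498491·3675521
So 3675521·(-5498491) ≡ 1 (mod 11133764), giving 3675521⁻¹ ≡ 5635273.
x ≡ 3675521⁻¹·10416212 ≡ 5635273·10416212 ≡ 3532880 (mod 11133764).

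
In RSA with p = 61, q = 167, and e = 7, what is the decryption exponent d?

φ(n) = (p−1)(q−1) = 60·166 = 9960.
Need d with 7·d ≡ 1 (mod 9960). Apply the extended Euclidean algorithm:
9960 = 1422·7 + 6
7 = 1·6 + 1
6 = 6·1 + 0
Back-substitute:
1 = 7 − 6
1 = −9960 + 1423·7
So 7·1423 ≡ 1 (mod 9960), hence d = 1423.

1423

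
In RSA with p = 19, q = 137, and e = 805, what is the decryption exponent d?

2077

φ(n) = (p−1)(q−1) = 18·136 = 2448.
Need d with 805·d ≡ 1 (mod 2448). Apply the extended Euclidean algorithm:
2448 = 3·805 + 33
805 = 24·33 + 13
33 = 2·13 + 7
13 = 1·7 + 6
7 = 1·6 + 1
6 = 6·1 + 0
Back-substitute:
1 = 7 − 6
1 = −13 + 2·7
1 = 2·33 − 5·13
1 = −5·805 + 122·33
1 = 122·2448 − 371·805
So 805·(-371) ≡ 1 (mod 2448), hence d ≡ -371 ≡ 2077 (mod 2448).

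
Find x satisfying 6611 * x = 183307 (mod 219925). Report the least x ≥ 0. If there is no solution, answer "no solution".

202887

First find gcd(6611, 219925):
219925 = 33*6611 + 1762
6611 = 3*1762 + 1325
1762 = 1*1325 + 437
1325 = 3*437 + 14
437 = 31*14 + 3
14 = 4*3 + 2
3 = 1*2 + 1
2 = 2*1 + 0
gcd = 1, so a unique solution mod 219925 exists.
Back-substitute for the Bézout coefficients:
1 = 3 − 2
1 = −14 + 5·3
1 = 5·437 − 156·14
1 = −156·1325 + 473·437
1 = 473·1762 − 629·1325
1 = −629·6611 + 2360·1762
1 = 2360·219925 − 78509·6611
So 6611·(-78509) ≡ 1 (mod 219925), giving 6611⁻¹ ≡ 141416.
x ≡ 6611⁻¹·183307 ≡ 141416·183307 ≡ 202887 (mod 219925).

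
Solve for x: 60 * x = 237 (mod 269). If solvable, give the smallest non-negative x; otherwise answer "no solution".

125

First find gcd(60, 269):
269 = 4×60 + 29
60 = 2×29 + 2
29 = 14×2 + 1
2 = 2×1 + 0
gcd = 1, so a unique solution mod 269 exists.
Back-substitute for the Bézout coefficients:
1 = 29 − 14·2
1 = −14·60 + 29·29
1 = 29·269 − 130·60
So 60·(-130) ≡ 1 (mod 269), giving 60⁻¹ ≡ 139.
x ≡ 60⁻¹·237 ≡ 139·237 ≡ 125 (mod 269).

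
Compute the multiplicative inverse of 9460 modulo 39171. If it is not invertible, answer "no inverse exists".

Compute gcd(9460, 39171):
39171 = 4×9460 + 1331
9460 = 7×1331 + 143
1331 = 9×143 + 44
143 = 3×44 + 11
44 = 4×11 + 0
The gcd is 11, not 1, hence no inverse exists.

no inverse exists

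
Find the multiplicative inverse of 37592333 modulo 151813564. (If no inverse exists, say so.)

105064705

Apply the Euclidean algorithm to 151813564 and 37592333:
151813564 = 4*37592333 + 1444232
37592333 = 26*1444232 + 42301
1444232 = 34*42301 + 5998
42301 = 7*5998 + 315
5998 = 19*315 + 13
315 = 24*13 + 3
13 = 4*3 + 1
3 = 3*1 + 0
Since gcd(37592333, 151813564) = 1, back-substitute to write 1 as a combination:
1 = 13 − 4·3
1 = −4·315 + 97·13
1 = 97·5998 − 1847·315
1 = −1847·42301 + 13026·5998
1 = 13026·1444232 − 444731·42301
1 = −444731·37592333 + 11576032·1444232
1 = 11576032·151813564 − 46748859·37592333
So 37592333·(-46748859) ≡ 1 (mod 151813564), and -46748859 ≡ 105064705 (mod 151813564).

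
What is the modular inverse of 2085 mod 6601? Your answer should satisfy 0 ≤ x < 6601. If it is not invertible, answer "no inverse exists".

Extended Euclidean algorithm:
6601 = 3×2085 + 346
2085 = 6×346 + 9
346 = 38×9 + 4
9 = 2×4 + 1
4 = 4×1 + 0
Since gcd(2085, 6601) = 1, back-substitute to write 1 as a combination:
1 = 9 − 2·4
1 = −2·346 + 77·9
1 = 77·2085 − 464·346
1 = −464·6601 + 1469·2085
So 2085·1469 ≡ 1 (mod 6601).

1469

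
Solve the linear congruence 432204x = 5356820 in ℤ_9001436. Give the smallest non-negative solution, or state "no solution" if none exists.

First find gcd(432204, 9001436):
9001436 = 20·432204 + 357356
432204 = 1·357356 + 74848
357356 = 4·74848 + 57964
74848 = 1·57964 + 16884
57964 = 3·16884 + 7312
16884 = 2·7312 + 2260
7312 = 3·2260 + 532
2260 = 4·532 + 132
532 = 4·132 + 4
132 = 33·4 + 0
gcd = 4 and 4 | 5356820, so solutions exist. Divide through by 4: 108051x ≡ 1339205 (mod 2250359).
Now find 108051⁻¹ mod 2250359:
2250359 = 20·108051 + 89339
108051 = 1·89339 + 18712
89339 = 4·18712 + 14491
18712 = 1·14491 + 4221
14491 = 3·4221 + 1828
4221 = 2·1828 + 565
1828 = 3·565 + 133
565 = 4·133 + 33
133 = 4·33 + 1
33 = 33·1 + 0
Back-substitute:
1 = 133 − 4·33
1 = −4·565 + 17·133
1 = 17·1828 − 55·565
1 = −55·4221 + 127·1828
1 = 127·14491 − 436·4221
1 = −436·18712 + 563·14491
1 = 563·89339 − 2688·18712
1 = −2688·108051 + 3251·89339
1 = 3251·2250359 − 67708·108051
So 108051·(-67708) ≡ 1 (mod 2250359), i.e. 108051⁻¹ ≡ 2182651.
Then x ≡ 2182651·1339205 ≡ 1073406 (mod 2250359); the smallest non-negative solution is x = 1073406.

1073406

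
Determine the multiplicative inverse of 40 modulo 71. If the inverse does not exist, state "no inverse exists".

gcd(71, 40) by repeated division:
71 = 1*40 + 31
40 = 1*31 + 9
31 = 3*9 + 4
9 = 2*4 + 1
4 = 4*1 + 0
Since gcd(40, 71) = 1, back-substitute to write 1 as a combination:
1 = 9 − 2·4
1 = −2·31 + 7·9
1 = 7·40 − 9·31
1 = −9·71 + 16·40
So 40·16 ≡ 1 (mod 71).

16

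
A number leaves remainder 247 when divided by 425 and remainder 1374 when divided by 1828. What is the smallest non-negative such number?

76322

Write x = 247 + 425·k. Then 425·k ≡ 1374 − 247 ≡ 1127 (mod 1828).
Need 425⁻¹ mod 1828. Extended Euclid on (1828, 425):
1828 = 4*425 + 128
425 = 3*128 + 41
128 = 3*41 + 5
41 = 8*5 + 1
5 = 5*1 + 0
Back-substitute:
1 = 41 − 8·5
1 = −8·128 + 25·41
1 = 25·425 − 83·128
1 = −83·1828 + 357·425
425⁻¹ ≡ 357 (mod 1828), so k ≡ 357·1127 ≡ 179 (mod 1828).
x = 247 + 425·179 = 76322.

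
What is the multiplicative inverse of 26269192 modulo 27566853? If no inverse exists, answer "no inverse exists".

Run Euclid on (27566853, 26269192):
27566853 = 1*26269192 + 1297661
26269192 = 20*1297661 + 315972
1297661 = 4*315972 + 33773
315972 = 9*33773 + 12015
33773 = 2*12015 + 9743
12015 = 1*9743 + 2272
9743 = 4*2272 + 655
2272 = 3*655 + 307
655 = 2*307 + 41
307 = 7*41 + 20
41 = 2*20 + 1
20 = 20*1 + 0
Since gcd(26269192, 27566853) = 1, back-substitute to write 1 as a combination:
1 = 41 − 2·20
1 = −2·307 + 15·41
1 = 15·655 − 32·307
1 = −32·2272 + 111·655
1 = 111·9743 − 476·2272
1 = −476·12015 + 587·9743
1 = 587·33773 − 1650·12015
1 = −1650·315972 + 15437·33773
1 = 15437·1297661 − 63398·315972
1 = −63398·26269192 + 1283397·1297661
1 = 1283397·27566853 − 1346795·26269192
Thus 26269192·(-1346795) ≡ 1 (mod 27566853); reducing, -1346795 mod 27566853 = 26220058.

26220058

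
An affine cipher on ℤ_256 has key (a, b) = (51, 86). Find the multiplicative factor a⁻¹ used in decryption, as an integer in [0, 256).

251

gcd(256, 51) by repeated division:
256 = 5*51 + 1
51 = 51*1 + 0
gcd = 1, so the inverse exists. Back-substitute:
1 = 256 − 5·51
So 51·(-5) ≡ 1 (mod 256), and -5 ≡ 251 (mod 256).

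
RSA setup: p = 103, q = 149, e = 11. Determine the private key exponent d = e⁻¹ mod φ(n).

10979

φ(n) = (p−1)(q−1) = 102·148 = 15096.
Need d with 11·d ≡ 1 (mod 15096). Apply the extended Euclidean algorithm:
15096 = 1372×11 + 4
11 = 2×4 + 3
4 = 1×3 + 1
3 = 3×1 + 0
Back-substitute:
1 = 4 − 3
1 = −11 + 3·4
1 = 3·15096 − 4117·11
So 11·(-4117) ≡ 1 (mod 15096), hence d ≡ -4117 ≡ 10979 (mod 15096).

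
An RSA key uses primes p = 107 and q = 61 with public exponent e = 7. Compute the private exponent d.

φ(n) = (p−1)(q−1) = 106·60 = 6360.
Need d with 7·d ≡ 1 (mod 6360). Apply the extended Euclidean algorithm:
6360 = 908*7 + 4
7 = 1*4 + 3
4 = 1*3 + 1
3 = 3*1 + 0
Back-substitute:
1 = 4 − 3
1 = −7 + 2·4
1 = 2·6360 − 1817·7
So 7·(-1817) ≡ 1 (mod 6360), hence d ≡ -1817 ≡ 4543 (mod 6360).

4543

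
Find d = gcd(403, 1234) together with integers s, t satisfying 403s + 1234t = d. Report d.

Apply Euclid's algorithm to 1234 and 403:
1234 = 3·403 + 25
403 = 16·25 + 3
25 = 8·3 + 1
3 = 3·1 + 0
gcd(403, 1234) = 1.
Back-substituting:
1 = 25 − 8·3
1 = −8·403 + 129·25
1 = 129·1234 − 395·403
So 1 = (129)·1234 + (-395)·403.

1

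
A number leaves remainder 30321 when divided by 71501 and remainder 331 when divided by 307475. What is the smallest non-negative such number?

11490956031

Write x = 30321 + 71501·k. Then 71501·k ≡ 331 − 30321 ≡ 277485 (mod 307475).
Need 71501⁻¹ mod 307475. Extended Euclid on (307475, 71501):
307475 = 4×71501 + 21471
71501 = 3×21471 + 7088
21471 = 3×7088 + 207
7088 = 34×207 + 50
207 = 4×50 + 7
50 = 7×7 + 1
7 = 7×1 + 0
Back-substitute:
1 = 50 − 7·7
1 = −7·207 + 29·50
1 = 29·7088 − 993·207
1 = −993·21471 + 3008·7088
1 = 3008·71501 − 10017·21471
1 = −10017·307475 + 43076·71501
71501⁻¹ ≡ 43076 (mod 307475), so k ≡ 43076·277485 ≡ 160710 (mod 307475).
x = 30321 + 71501·160710 = 11490956031.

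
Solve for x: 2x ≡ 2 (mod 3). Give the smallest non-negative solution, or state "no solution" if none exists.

First find gcd(2, 3):
3 = 1*2 + 1
2 = 2*1 + 0
gcd = 1, so a unique solution mod 3 exists.
Back-substitute for the Bézout coefficients:
1 = 3 − 2
So 2·(-1) ≡ 1 (mod 3), giving 2⁻¹ ≡ 2.
x ≡ 2⁻¹·2 ≡ 2·2 ≡ 1 (mod 3).

1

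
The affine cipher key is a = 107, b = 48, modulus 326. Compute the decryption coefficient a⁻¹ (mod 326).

195

Extended Euclidean algorithm:
326 = 3*107 + 5
107 = 21*5 + 2
5 = 2*2 + 1
2 = 2*1 + 0
The gcd is 1. Working backward:
1 = 5 − 2·2
1 = −2·107 + 43·5
1 = 43·326 − 131·107
So 107·(-131) ≡ 1 (mod 326), and -131 ≡ 195 (mod 326).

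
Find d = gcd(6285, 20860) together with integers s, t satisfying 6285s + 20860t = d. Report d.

Repeated division:
20860 = 3·6285 + 2005
6285 = 3·2005 + 270
2005 = 7·270 + 115
270 = 2·115 + 40
115 = 2·40 + 35
40 = 1·35 + 5
35 = 7·5 + 0
gcd(6285, 20860) = 5.
Express as a combination:
5 = 40 − 35
5 = −115 + 3·40
5 = 3·270 − 7·115
5 = −7·2005 + 52·270
5 = 52·6285 − 163·2005
5 = −163·20860 + 541·6285
So 5 = (-163)·20860 + (541)·6285.

5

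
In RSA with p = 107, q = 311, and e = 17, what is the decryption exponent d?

1933

φ(n) = (p−1)(q−1) = 106·310 = 32860.
Need d with 17·d ≡ 1 (mod 32860). Apply the extended Euclidean algorithm:
32860 = 1932*17 + 16
17 = 1*16 + 1
16 = 16*1 + 0
Back-substitute:
1 = 17 − 16
1 = −32860 + 1933·17
So 17·1933 ≡ 1 (mod 32860), hence d = 1933.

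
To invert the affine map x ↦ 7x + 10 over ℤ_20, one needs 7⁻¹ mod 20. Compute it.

3

Run Euclid on (20, 7):
20 = 2×7 + 6
7 = 1×6 + 1
6 = 6×1 + 0
The gcd is 1. Working backward:
1 = 7 − 6
1 = −20 + 3·7
So 7·3 ≡ 1 (mod 20).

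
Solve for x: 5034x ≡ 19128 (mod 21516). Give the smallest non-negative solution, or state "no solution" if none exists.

First find gcd(5034, 21516):
21516 = 4×5034 + 1380
5034 = 3×1380 + 894
1380 = 1×894 + 486
894 = 1×486 + 408
486 = 1×408 + 78
408 = 5×78 + 18
78 = 4×18 + 6
18 = 3×6 + 0
gcd = 6 and 6 | 19128, so solutions exist. Divide through by 6: 839x ≡ 3188 (mod 3586).
Now find 839⁻¹ mod 3586:
3586 = 4*839 + 230
839 = 3*230 + 149
230 = 1*149 + 81
149 = 1*81 + 68
81 = 1*68 + 13
68 = 5*13 + 3
13 = 4*3 + 1
3 = 3*1 + 0
Back-substitute:
1 = 13 − 4·3
1 = −4·68 + 21·13
1 = 21·81 − 25·68
1 = −25·149 + 46·81
1 = 46·230 − 71·149
1 = −71·839 + 259·230
1 = 259·3586 − 1107·839
So 839·(-1107) ≡ 1 (mod 3586), i.e. 839⁻¹ ≡ 2479.
Then x ≡ 2479·3188 ≡ 3094 (mod 3586); the smallest non-negative solution is x = 3094.

3094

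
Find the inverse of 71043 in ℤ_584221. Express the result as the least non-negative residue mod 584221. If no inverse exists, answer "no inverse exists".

259895

Apply the Euclidean algorithm to 584221 and 71043:
584221 = 8×71043 + 15877
71043 = 4×15877 + 7535
15877 = 2×7535 + 807
7535 = 9×807 + 272
807 = 2×272 + 263
272 = 1×263 + 9
263 = 29×9 + 2
9 = 4×2 + 1
2 = 2×1 + 0
gcd = 1, so the inverse exists. Back-substitute:
1 = 9 − 4·2
1 = −4·263 + 117·9
1 = 117·272 − 121·263
1 = −121·807 + 359·272
1 = 359·7535 − 3352·807
1 = −3352·15877 + 7063·7535
1 = 7063·71043 − 31604·15877
1 = −31604·584221 + 259895·71043
So 71043·259895 ≡ 1 (mod 584221).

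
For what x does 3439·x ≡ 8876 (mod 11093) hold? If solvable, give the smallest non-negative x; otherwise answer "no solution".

First find gcd(3439, 11093):
11093 = 3·3439 + 776
3439 = 4·776 + 335
776 = 2·335 + 106
335 = 3·106 + 17
106 = 6·17 + 4
17 = 4·4 + 1
4 = 4·1 + 0
gcd = 1, so a unique solution mod 11093 exists.
Back-substitute for the Bézout coefficients:
1 = 17 − 4·4
1 = −4·106 + 25·17
1 = 25·335 − 79·106
1 = −79·776 + 183·335
1 = 183·3439 − 811·776
1 = −811·11093 + 2616·3439
So 3439·(2616) ≡ 1 (mod 11093), giving 3439⁻¹ ≡ 2616.
x ≡ 3439⁻¹·8876 ≡ 2616·8876 ≡ 1967 (mod 11093).

1967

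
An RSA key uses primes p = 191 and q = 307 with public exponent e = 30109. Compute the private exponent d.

φ(n) = (p−1)(q−1) = 190·306 = 58140.
Need d with 30109·d ≡ 1 (mod 58140). Apply the extended Euclidean algorithm:
58140 = 1×30109 + 28031
30109 = 1×28031 + 2078
28031 = 13×2078 + 1017
2078 = 2×1017 + 44
1017 = 23×44 + 5
44 = 8×5 + 4
5 = 1×4 + 1
4 = 4×1 + 0
Back-substitute:
1 = 5 − 4
1 = −44 + 9·5
1 = 9·1017 − 208·44
1 = −208·2078 + 425·1017
1 = 425·28031 − 5733·2078
1 = −5733·30109 + 6158·28031
1 = 6158·58140 − 11891·30109
So 30109·(-11891) ≡ 1 (mod 58140), hence d ≡ -11891 ≡ 46249 (mod 58140).

46249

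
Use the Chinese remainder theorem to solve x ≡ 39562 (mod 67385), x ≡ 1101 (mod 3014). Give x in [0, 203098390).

59675287

Write x = 39562 + 67385·k. Then 67385·k ≡ 1101 − 39562 ≡ 721 (mod 3014).
Need 67385⁻¹ mod 3014. Extended Euclid on (3014, 1077):
3014 = 2·1077 + 860
1077 = 1·860 + 217
860 = 3·217 + 209
217 = 1·209 + 8
209 = 26·8 + 1
8 = 8·1 + 0
Back-substitute:
1 = 209 − 26·8
1 = −26·217 + 27·209
1 = 27·860 − 107·217
1 = −107·1077 + 134·860
1 = 134·3014 − 375·1077
67385⁻¹ ≡ 2639 (mod 3014), so k ≡ 2639·721 ≡ 885 (mod 3014).
x = 39562 + 67385·885 = 59675287.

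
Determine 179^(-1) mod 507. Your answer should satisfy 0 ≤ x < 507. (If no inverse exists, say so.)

Run Euclid on (507, 179):
507 = 2×179 + 149
179 = 1×149 + 30
149 = 4×30 + 29
30 = 1×29 + 1
29 = 29×1 + 0
gcd = 1, so the inverse exists. Back-substitute:
1 = 30 − 29
1 = −149 + 5·30
1 = 5·179 − 6·149
1 = −6·507 + 17·179
So 179·17 ≡ 1 (mod 507).

17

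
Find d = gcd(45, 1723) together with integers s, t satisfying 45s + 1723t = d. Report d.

1

Euclidean algorithm:
1723 = 38×45 + 13
45 = 3×13 + 6
13 = 2×6 + 1
6 = 6×1 + 0
gcd(45, 1723) = 1.
Back-substituting:
1 = 13 − 2·6
1 = −2·45 + 7·13
1 = 7·1723 − 268·45
So 1 = (7)·1723 + (-268)·45.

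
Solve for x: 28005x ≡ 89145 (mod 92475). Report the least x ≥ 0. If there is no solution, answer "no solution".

First find gcd(28005, 92475):
92475 = 3×28005 + 8460
28005 = 3×8460 + 2625
8460 = 3×2625 + 585
2625 = 4×585 + 285
585 = 2×285 + 15
285 = 19×15 + 0
gcd = 15 and 15 | 89145, so solutions exist. Divide through by 15: 1867x ≡ 5943 (mod 6165).
Now find 1867⁻¹ mod 6165:
6165 = 3×1867 + 564
1867 = 3×564 + 175
564 = 3×175 + 39
175 = 4×39 + 19
39 = 2×19 + 1
19 = 19×1 + 0
Back-substitute:
1 = 39 − 2·19
1 = −2·175 + 9·39
1 = 9·564 − 29·175
1 = −29·1867 + 96·564
1 = 96·6165 − 317·1867
So 1867·(-317) ≡ 1 (mod 6165), i.e. 1867⁻¹ ≡ 5848.
Then x ≡ 5848·5943 ≡ 2559 (mod 6165); the smallest non-negative solution is x = 2559.

2559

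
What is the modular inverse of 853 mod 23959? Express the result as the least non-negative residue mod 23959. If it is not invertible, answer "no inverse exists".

Extended Euclidean algorithm:
23959 = 28*853 + 75
853 = 11*75 + 28
75 = 2*28 + 19
28 = 1*19 + 9
19 = 2*9 + 1
9 = 9*1 + 0
gcd = 1, so the inverse exists. Back-substitute:
1 = 19 − 2·9
1 = −2·28 + 3·19
1 = 3·75 − 8·28
1 = −8·853 + 91·75
1 = 91·23959 − 2556·853
Thus 853·(-2556) ≡ 1 (mod 23959); reducing, -2556 mod 23959 = 21403.

21403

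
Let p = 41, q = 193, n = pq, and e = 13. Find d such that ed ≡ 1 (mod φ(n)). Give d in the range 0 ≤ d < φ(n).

5317

φ(n) = (p−1)(q−1) = 40·192 = 7680.
Need d with 13·d ≡ 1 (mod 7680). Apply the extended Euclidean algorithm:
7680 = 590*13 + 10
13 = 1*10 + 3
10 = 3*3 + 1
3 = 3*1 + 0
Back-substitute:
1 = 10 − 3·3
1 = −3·13 + 4·10
1 = 4·7680 − 2363·13
So 13·(-2363) ≡ 1 (mod 7680), hence d ≡ -2363 ≡ 5317 (mod 7680).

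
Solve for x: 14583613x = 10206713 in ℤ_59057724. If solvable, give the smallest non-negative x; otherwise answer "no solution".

First find gcd(14583613, 59057724):
59057724 = 4*14583613 + 723272
14583613 = 20*723272 + 118173
723272 = 6*118173 + 14234
118173 = 8*14234 + 4301
14234 = 3*4301 + 1331
4301 = 3*1331 + 308
1331 = 4*308 + 99
308 = 3*99 + 11
99 = 9*11 + 0
gcd = 11 and 11 | 10206713, so solutions exist. Divide through by 11: 1325783x ≡ 927883 (mod 5368884).
Now find 1325783⁻¹ mod 5368884:
5368884 = 4×1325783 + 65752
1325783 = 20×65752 + 10743
65752 = 6×10743 + 1294
10743 = 8×1294 + 391
1294 = 3×391 + 121
391 = 3×121 + 28
121 = 4×28 + 9
28 = 3×9 + 1
9 = 9×1 + 0
Back-substitute:
1 = 28 − 3·9
1 = −3·121 + 13·28
1 = 13·391 − 42·121
1 = −42·1294 + 139·391
1 = 139·10743 − 1154·1294
1 = −1154·65752 + 7063·10743
1 = 7063·1325783 − 142414·65752
1 = −142414·5368884 + 576719·1325783
So 1325783⁻¹ ≡ 576719 (mod 5368884).
Then x ≡ 576719·927883 ≡ 349829 (mod 5368884); the smallest non-negative solution is x = 349829.

349829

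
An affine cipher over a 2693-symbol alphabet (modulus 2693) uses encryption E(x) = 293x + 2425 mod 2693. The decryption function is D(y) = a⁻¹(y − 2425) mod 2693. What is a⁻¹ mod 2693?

625

gcd(2693, 293) by repeated division:
2693 = 9*293 + 56
293 = 5*56 + 13
56 = 4*13 + 4
13 = 3*4 + 1
4 = 4*1 + 0
gcd = 1, so the inverse exists. Back-substitute:
1 = 13 − 3·4
1 = −3·56 + 13·13
1 = 13·293 − 68·56
1 = −68·2693 + 625·293
So 293·625 ≡ 1 (mod 2693).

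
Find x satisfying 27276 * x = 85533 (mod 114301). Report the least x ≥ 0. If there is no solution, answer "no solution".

83642

First find gcd(27276, 114301):
114301 = 4×27276 + 5197
27276 = 5×5197 + 1291
5197 = 4×1291 + 33
1291 = 39×33 + 4
33 = 8×4 + 1
4 = 4×1 + 0
gcd = 1, so a unique solution mod 114301 exists.
Back-substitute for the Bézout coefficients:
1 = 33 − 8·4
1 = −8·1291 + 313·33
1 = 313·5197 − 1260·1291
1 = −1260·27276 + 6613·5197
1 = 6613·114301 − 27712·27276
So 27276·(-27712) ≡ 1 (mod 114301), giving 27276⁻¹ ≡ 86589.
x ≡ 27276⁻¹·85533 ≡ 86589·85533 ≡ 83642 (mod 114301).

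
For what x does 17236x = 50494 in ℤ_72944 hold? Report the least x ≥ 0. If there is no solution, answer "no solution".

no solution

gcd(17236, 72944):
72944 = 4·17236 + 4000
17236 = 4·4000 + 1236
4000 = 3·1236 + 292
1236 = 4·292 + 68
292 = 4·68 + 20
68 = 3·20 + 8
20 = 2·8 + 4
8 = 2·4 + 0
gcd = 4, but 4 ∤ 50494, so the congruence has no solution.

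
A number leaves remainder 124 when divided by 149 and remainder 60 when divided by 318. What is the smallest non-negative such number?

Write x = 124 + 149·k. Then 149·k ≡ 60 − 124 ≡ 254 (mod 318).
Need 149⁻¹ mod 318. Extended Euclid on (318, 149):
318 = 2*149 + 20
149 = 7*20 + 9
20 = 2*9 + 2
9 = 4*2 + 1
2 = 2*1 + 0
Back-substitute:
1 = 9 − 4·2
1 = −4·20 + 9·9
1 = 9·149 − 67·20
1 = −67·318 + 143·149
149⁻¹ ≡ 143 (mod 318), so k ≡ 143·254 ≡ 70 (mod 318).
x = 124 + 149·70 = 10554.

10554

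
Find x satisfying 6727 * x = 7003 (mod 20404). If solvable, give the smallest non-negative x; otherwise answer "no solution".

11709

First find gcd(6727, 20404):
20404 = 3×6727 + 223
6727 = 30×223 + 37
223 = 6×37 + 1
37 = 37×1 + 0
gcd = 1, so a unique solution mod 20404 exists.
Back-substitute for the Bézout coefficients:
1 = 223 − 6·37
1 = −6·6727 + 181·223
1 = 181·20404 − 549·6727
So 6727·(-549) ≡ 1 (mod 20404), giving 6727⁻¹ ≡ 19855.
x ≡ 6727⁻¹·7003 ≡ 19855·7003 ≡ 11709 (mod 20404).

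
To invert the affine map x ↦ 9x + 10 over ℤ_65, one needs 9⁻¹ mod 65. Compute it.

29

Run Euclid on (65, 9):
65 = 7·9 + 2
9 = 4·2 + 1
2 = 2·1 + 0
Since gcd(9, 65) = 1, back-substitute to write 1 as a combination:
1 = 9 − 4·2
1 = −4·65 + 29·9
So 9·29 ≡ 1 (mod 65).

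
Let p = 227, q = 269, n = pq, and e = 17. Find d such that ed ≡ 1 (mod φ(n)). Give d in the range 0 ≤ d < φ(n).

φ(n) = (p−1)(q−1) = 226·268 = 60568.
Need d with 17·d ≡ 1 (mod 60568). Apply the extended Euclidean algorithm:
60568 = 3562·17 + 14
17 = 1·14 + 3
14 = 4·3 + 2
3 = 1·2 + 1
2 = 2·1 + 0
Back-substitute:
1 = 3 − 2
1 = −14 + 5·3
1 = 5·17 − 6·14
1 = −6·60568 + 21377·17
So 17·21377 ≡ 1 (mod 60568), hence d = 21377.

21377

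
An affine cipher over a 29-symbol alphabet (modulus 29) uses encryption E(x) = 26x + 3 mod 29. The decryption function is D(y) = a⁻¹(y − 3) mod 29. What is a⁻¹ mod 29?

Apply the Euclidean algorithm to 29 and 26:
29 = 1·26 + 3
26 = 8·3 + 2
3 = 1·2 + 1
2 = 2·1 + 0
The gcd is 1. Working backward:
1 = 3 − 2
1 = −26 + 9·3
1 = 9·29 − 10·26
So 26·(-10) ≡ 1 (mod 29), and -10 ≡ 19 (mod 29).

19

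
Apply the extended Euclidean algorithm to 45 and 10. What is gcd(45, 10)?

Apply Euclid's algorithm to 45 and 10:
45 = 4*10 + 5
10 = 2*5 + 0
gcd(45, 10) = 5.
Express as a combination:
5 = 45 − 4·10
So 5 = (1)·45 + (-4)·10.

5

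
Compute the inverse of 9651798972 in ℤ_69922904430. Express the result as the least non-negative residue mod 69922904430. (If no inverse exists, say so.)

no inverse exists

Compute gcd(9651798972, 69922904430):
69922904430 = 7×9651798972 + 2360311626
9651798972 = 4×2360311626 + 210552468
2360311626 = 11×210552468 + 44234478
210552468 = 4×44234478 + 33614556
44234478 = 1×33614556 + 10619922
33614556 = 3×10619922 + 1754790
10619922 = 6×1754790 + 91182
1754790 = 19×91182 + 22332
91182 = 4×22332 + 1854
22332 = 12×1854 + 84
1854 = 22×84 + 6
84 = 14×6 + 0
The gcd is 6, not 1, hence no inverse exists.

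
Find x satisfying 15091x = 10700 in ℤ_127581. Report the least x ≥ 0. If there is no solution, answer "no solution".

First find gcd(15091, 127581):
127581 = 8·15091 + 6853
15091 = 2·6853 + 1385
6853 = 4·1385 + 1313
1385 = 1·1313 + 72
1313 = 18·72 + 17
72 = 4·17 + 4
17 = 4·4 + 1
4 = 4·1 + 0
gcd = 1, so a unique solution mod 127581 exists.
Back-substitute for the Bézout coefficients:
1 = 17 − 4·4
1 = −4·72 + 17·17
1 = 17·1313 − 310·72
1 = −310·1385 + 327·1313
1 = 327·6853 − 1618·1385
1 = −1618·15091 + 3563·6853
1 = 3563·127581 − 30122·15091
So 15091·(-30122) ≡ 1 (mod 127581), giving 15091⁻¹ ≡ 97459.
x ≡ 15091⁻¹·10700 ≡ 97459·10700 ≡ 91787 (mod 127581).

91787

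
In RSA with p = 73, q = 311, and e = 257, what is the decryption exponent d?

φ(n) = (p−1)(q−1) = 72·310 = 22320.
Need d with 257·d ≡ 1 (mod 22320). Apply the extended Euclidean algorithm:
22320 = 86·257 + 218
257 = 1·218 + 39
218 = 5·39 + 23
39 = 1·23 + 16
23 = 1·16 + 7
16 = 2·7 + 2
7 = 3·2 + 1
2 = 2·1 + 0
Back-substitute:
1 = 7 − 3·2
1 = −3·16 + 7·7
1 = 7·23 − 10·16
1 = −10·39 + 17·23
1 = 17·218 − 95·39
1 = −95·257 + 112·218
1 = 112·22320 − 9727·257
So 257·(-9727) ≡ 1 (mod 22320), hence d ≡ -9727 ≡ 12593 (mod 22320).

12593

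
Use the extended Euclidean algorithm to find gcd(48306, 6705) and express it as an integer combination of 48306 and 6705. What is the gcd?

Euclidean algorithm:
48306 = 7×6705 + 1371
6705 = 4×1371 + 1221
1371 = 1×1221 + 150
1221 = 8×150 + 21
150 = 7×21 + 3
21 = 7×3 + 0
gcd(48306, 6705) = 3.
Working backward:
3 = 150 − 7·21
3 = −7·1221 + 57·150
3 = 57·1371 − 64·1221
3 = −64·6705 + 313·1371
3 = 313·48306 − 2255·6705
So 3 = (313)·48306 + (-2255)·6705.

3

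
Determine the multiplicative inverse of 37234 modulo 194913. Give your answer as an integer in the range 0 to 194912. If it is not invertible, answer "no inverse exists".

Apply the Euclidean algorithm to 194913 and 37234:
194913 = 5×37234 + 8743
37234 = 4×8743 + 2262
8743 = 3×2262 + 1957
2262 = 1×1957 + 305
1957 = 6×305 + 127
305 = 2×127 + 51
127 = 2×51 + 25
51 = 2×25 + 1
25 = 25×1 + 0
gcd = 1, so the inverse exists. Back-substitute:
1 = 51 − 2·25
1 = −2·127 + 5·51
1 = 5·305 − 12·127
1 = −12·1957 + 77·305
1 = 77·2262 − 89·1957
1 = −89·8743 + 344·2262
1 = 344·37234 − 1465·8743
1 = −1465·194913 + 7669·37234
So 37234·7669 ≡ 1 (mod 194913).

7669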